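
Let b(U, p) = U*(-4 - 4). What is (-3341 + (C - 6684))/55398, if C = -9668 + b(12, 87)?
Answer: -2827/7914 ≈ -0.35721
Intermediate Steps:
b(U, p) = -8*U (b(U, p) = U*(-8) = -8*U)
C = -9764 (C = -9668 - 8*12 = -9668 - 96 = -9764)
(-3341 + (C - 6684))/55398 = (-3341 + (-9764 - 6684))/55398 = (-3341 - 16448)*(1/55398) = -19789*1/55398 = -2827/7914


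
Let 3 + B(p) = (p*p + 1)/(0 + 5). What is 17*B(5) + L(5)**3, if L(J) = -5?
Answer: -438/5 ≈ -87.600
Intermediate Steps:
B(p) = -14/5 + p**2/5 (B(p) = -3 + (p*p + 1)/(0 + 5) = -3 + (p**2 + 1)/5 = -3 + (1 + p**2)*(1/5) = -3 + (1/5 + p**2/5) = -14/5 + p**2/5)
17*B(5) + L(5)**3 = 17*(-14/5 + (1/5)*5**2) + (-5)**3 = 17*(-14/5 + (1/5)*25) - 125 = 17*(-14/5 + 5) - 125 = 17*(11/5) - 125 = 187/5 - 125 = -438/5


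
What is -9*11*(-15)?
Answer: 1485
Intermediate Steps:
-9*11*(-15) = -99*(-15) = 1485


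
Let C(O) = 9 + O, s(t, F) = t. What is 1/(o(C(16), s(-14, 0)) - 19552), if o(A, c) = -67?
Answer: -1/19619 ≈ -5.0971e-5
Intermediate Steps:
1/(o(C(16), s(-14, 0)) - 19552) = 1/(-67 - 19552) = 1/(-19619) = -1/19619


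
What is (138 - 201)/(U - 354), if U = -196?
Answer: 63/550 ≈ 0.11455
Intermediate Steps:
(138 - 201)/(U - 354) = (138 - 201)/(-196 - 354) = -63/(-550) = -63*(-1/550) = 63/550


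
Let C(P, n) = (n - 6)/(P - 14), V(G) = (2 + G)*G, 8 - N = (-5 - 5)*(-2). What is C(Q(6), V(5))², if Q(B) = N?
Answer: 841/676 ≈ 1.2441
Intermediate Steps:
N = -12 (N = 8 - (-5 - 5)*(-2) = 8 - (-10)*(-2) = 8 - 1*20 = 8 - 20 = -12)
Q(B) = -12
V(G) = G*(2 + G)
C(P, n) = (-6 + n)/(-14 + P)
C(Q(6), V(5))² = ((-6 + 5*(2 + 5))/(-14 - 12))² = ((-6 + 5*7)/(-26))² = (-(-6 + 35)/26)² = (-1/26*29)² = (-29/26)² = 841/676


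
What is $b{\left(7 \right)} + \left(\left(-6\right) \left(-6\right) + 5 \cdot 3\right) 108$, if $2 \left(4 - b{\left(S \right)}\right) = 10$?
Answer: $5507$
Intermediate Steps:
$b{\left(S \right)} = -1$ ($b{\left(S \right)} = 4 - 5 = -1$)
$b{\left(7 \right)} + \left(\left(-6\right) \left(-6\right) + 5 \cdot 3\right) 108 = -1 + \left(\left(-6\right) \left(-6\right) + 5 \cdot 3\right) 108 = -1 + \left(36 + 15\right) 108 = -1 + 51 \cdot 108 = -1 + 5508 = 5507$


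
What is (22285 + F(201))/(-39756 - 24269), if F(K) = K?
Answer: -22486/64025 ≈ -0.35121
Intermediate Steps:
(22285 + F(201))/(-39756 - 24269) = (22285 + 201)/(-39756 - 24269) = 22486/(-64025) = 22486*(-1/64025) = -22486/64025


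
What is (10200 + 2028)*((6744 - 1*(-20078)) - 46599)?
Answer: -241833156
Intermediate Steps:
(10200 + 2028)*((6744 - 1*(-20078)) - 46599) = 12228*((6744 + 20078) - 46599) = 12228*(26822 - 46599) = 12228*(-19777) = -241833156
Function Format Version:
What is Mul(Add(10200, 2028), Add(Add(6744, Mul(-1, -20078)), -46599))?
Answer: -241833156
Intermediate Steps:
Mul(Add(10200, 2028), Add(Add(6744, Mul(-1, -20078)), -46599)) = Mul(12228, Add(Add(6744, 20078), -46599)) = Mul(12228, Add(26822, -46599)) = Mul(12228, -19777) = -241833156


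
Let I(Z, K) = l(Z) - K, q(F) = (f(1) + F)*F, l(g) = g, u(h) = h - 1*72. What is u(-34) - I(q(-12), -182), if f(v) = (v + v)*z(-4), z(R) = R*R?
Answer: -48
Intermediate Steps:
z(R) = R**2
f(v) = 32*v (f(v) = (v + v)*(-4)**2 = (2*v)*16 = 32*v)
u(h) = -72 + h (u(h) = h - 72 = -72 + h)
q(F) = F*(32 + F) (q(F) = (32*1 + F)*F = (32 + F)*F = F*(32 + F))
I(Z, K) = Z - K
u(-34) - I(q(-12), -182) = (-72 - 34) - (-12*(32 - 12) - 1*(-182)) = -106 - (-12*20 + 182) = -106 - (-240 + 182) = -106 - 1*(-58) = -106 + 58 = -48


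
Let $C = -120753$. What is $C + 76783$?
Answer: $-43970$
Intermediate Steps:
$C + 76783 = -120753 + 76783 = -43970$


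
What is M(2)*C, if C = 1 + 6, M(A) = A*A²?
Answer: 56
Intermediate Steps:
M(A) = A³
C = 7
M(2)*C = 2³*7 = 8*7 = 56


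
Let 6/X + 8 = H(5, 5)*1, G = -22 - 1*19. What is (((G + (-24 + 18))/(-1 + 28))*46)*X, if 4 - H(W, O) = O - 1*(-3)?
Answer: 1081/27 ≈ 40.037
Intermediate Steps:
G = -41 (G = -22 - 19 = -41)
H(W, O) = 1 - O (H(W, O) = 4 - (O - 1*(-3)) = 4 - (O + 3) = 4 - (3 + O) = 4 + (-3 - O) = 1 - O)
X = -½ (X = 6/(-8 + (1 - 1*5)*1) = 6/(-8 + (1 - 5)*1) = 6/(-8 - 4*1) = 6/(-8 - 4) = 6/(-12) = 6*(-1/12) = -½ ≈ -0.50000)
(((G + (-24 + 18))/(-1 + 28))*46)*X = (((-41 + (-24 + 18))/(-1 + 28))*46)*(-½) = (((-41 - 6)/27)*46)*(-½) = (-47*1/27*46)*(-½) = -47/27*46*(-½) = -2162/27*(-½) = 1081/27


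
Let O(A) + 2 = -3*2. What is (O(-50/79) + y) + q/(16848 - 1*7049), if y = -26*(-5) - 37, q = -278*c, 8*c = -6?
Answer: 1666247/19598 ≈ 85.021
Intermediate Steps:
c = -¾ (c = (⅛)*(-6) = -¾ ≈ -0.75000)
q = 417/2 (q = -278*(-¾) = 417/2 ≈ 208.50)
O(A) = -8 (O(A) = -2 - 3*2 = -2 - 6 = -8)
y = 93 (y = -26*(-5) - 37 = 130 - 37 = 93)
(O(-50/79) + y) + q/(16848 - 1*7049) = (-8 + 93) + 417/(2*(16848 - 1*7049)) = 85 + 417/(2*(16848 - 7049)) = 85 + (417/2)/9799 = 85 + (417/2)*(1/9799) = 85 + 417/19598 = 1666247/19598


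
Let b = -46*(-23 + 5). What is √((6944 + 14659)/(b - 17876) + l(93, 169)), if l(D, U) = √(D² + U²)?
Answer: √(-92071986 + 4432173136*√10)/8524 ≈ 13.843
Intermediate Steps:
b = 828 (b = -46*(-18) = 828)
√((6944 + 14659)/(b - 17876) + l(93, 169)) = √((6944 + 14659)/(828 - 17876) + √(93² + 169²)) = √(21603/(-17048) + √(8649 + 28561)) = √(21603*(-1/17048) + √37210) = √(-21603/17048 + 61*√10)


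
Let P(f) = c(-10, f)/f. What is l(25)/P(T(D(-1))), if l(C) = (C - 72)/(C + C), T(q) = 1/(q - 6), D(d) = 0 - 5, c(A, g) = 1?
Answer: 47/550 ≈ 0.085455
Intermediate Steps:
D(d) = -5
T(q) = 1/(-6 + q)
l(C) = (-72 + C)/(2*C) (l(C) = (-72 + C)/((2*C)) = (-72 + C)*(1/(2*C)) = (-72 + C)/(2*C))
P(f) = 1/f
l(25)/P(T(D(-1))) = ((1/2)*(-72 + 25)/25)/(1/(1/(-6 - 5))) = ((1/2)*(1/25)*(-47))/(1/(1/(-11))) = -47/(50*(1/(-1/11))) = -47/50/(-11) = -47/50*(-1/11) = 47/550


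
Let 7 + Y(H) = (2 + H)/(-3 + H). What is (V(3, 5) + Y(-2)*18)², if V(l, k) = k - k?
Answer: 15876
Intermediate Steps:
V(l, k) = 0
Y(H) = -7 + (2 + H)/(-3 + H)
(V(3, 5) + Y(-2)*18)² = (0 + ((23 - 6*(-2))/(-3 - 2))*18)² = (0 + ((23 + 12)/(-5))*18)² = (0 - ⅕*35*18)² = (0 - 7*18)² = (0 - 126)² = (-126)² = 15876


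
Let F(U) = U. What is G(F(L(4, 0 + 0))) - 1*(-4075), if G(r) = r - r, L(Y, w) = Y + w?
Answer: 4075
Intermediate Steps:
G(r) = 0
G(F(L(4, 0 + 0))) - 1*(-4075) = 0 - 1*(-4075) = 0 + 4075 = 4075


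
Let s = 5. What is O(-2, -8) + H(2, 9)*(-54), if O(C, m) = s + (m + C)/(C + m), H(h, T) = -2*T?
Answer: 978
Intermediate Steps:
O(C, m) = 6 (O(C, m) = 5 + (m + C)/(C + m) = 5 + (C + m)/(C + m) = 5 + 1 = 6)
O(-2, -8) + H(2, 9)*(-54) = 6 - 2*9*(-54) = 6 - 18*(-54) = 6 + 972 = 978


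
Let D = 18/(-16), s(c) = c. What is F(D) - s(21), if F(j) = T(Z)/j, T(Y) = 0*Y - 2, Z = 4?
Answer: -173/9 ≈ -19.222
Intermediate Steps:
T(Y) = -2 (T(Y) = 0 - 2 = -2)
D = -9/8 (D = 18*(-1/16) = -9/8 ≈ -1.1250)
F(j) = -2/j
F(D) - s(21) = -2/(-9/8) - 1*21 = -2*(-8/9) - 21 = 16/9 - 21 = -173/9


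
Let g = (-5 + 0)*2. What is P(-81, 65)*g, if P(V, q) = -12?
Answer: 120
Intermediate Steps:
g = -10 (g = -5*2 = -10)
P(-81, 65)*g = -12*(-10) = 120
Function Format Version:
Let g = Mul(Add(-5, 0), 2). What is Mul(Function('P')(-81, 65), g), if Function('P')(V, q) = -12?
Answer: 120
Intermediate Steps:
g = -10 (g = Mul(-5, 2) = -10)
Mul(Function('P')(-81, 65), g) = Mul(-12, -10) = 120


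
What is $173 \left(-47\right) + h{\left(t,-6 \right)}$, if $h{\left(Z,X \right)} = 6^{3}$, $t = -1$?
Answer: $-7915$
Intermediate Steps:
$h{\left(Z,X \right)} = 216$
$173 \left(-47\right) + h{\left(t,-6 \right)} = 173 \left(-47\right) + 216 = -8131 + 216 = -7915$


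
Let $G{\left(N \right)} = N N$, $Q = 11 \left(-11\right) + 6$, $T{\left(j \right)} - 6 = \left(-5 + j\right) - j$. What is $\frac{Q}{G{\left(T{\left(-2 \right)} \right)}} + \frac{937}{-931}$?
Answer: $- \frac{108002}{931} \approx -116.01$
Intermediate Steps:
$T{\left(j \right)} = 1$ ($T{\left(j \right)} = 6 + \left(\left(-5 + j\right) - j\right) = 6 - 5 = 1$)
$Q = -115$ ($Q = -121 + 6 = -115$)
$G{\left(N \right)} = N^{2}$
$\frac{Q}{G{\left(T{\left(-2 \right)} \right)}} + \frac{937}{-931} = - \frac{115}{1^{2}} + \frac{937}{-931} = - \frac{115}{1} + 937 \left(- \frac{1}{931}\right) = \left(-115\right) 1 - \frac{937}{931} = -115 - \frac{937}{931} = - \frac{108002}{931}$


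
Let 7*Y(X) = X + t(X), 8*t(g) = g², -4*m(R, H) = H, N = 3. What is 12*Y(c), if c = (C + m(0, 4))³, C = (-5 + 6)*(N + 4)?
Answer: 10368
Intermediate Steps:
m(R, H) = -H/4
C = 7 (C = (-5 + 6)*(3 + 4) = 1*7 = 7)
t(g) = g²/8
c = 216 (c = (7 - ¼*4)³ = (7 - 1)³ = 6³ = 216)
Y(X) = X/7 + X²/56 (Y(X) = (X + X²/8)/7 = X/7 + X²/56)
12*Y(c) = 12*((1/56)*216*(8 + 216)) = 12*((1/56)*216*224) = 12*864 = 10368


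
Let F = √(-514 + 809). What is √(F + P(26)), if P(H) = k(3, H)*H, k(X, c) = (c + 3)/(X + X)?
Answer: √(1131 + 9*√295)/3 ≈ 11.952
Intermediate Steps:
k(X, c) = (3 + c)/(2*X) (k(X, c) = (3 + c)/((2*X)) = (3 + c)*(1/(2*X)) = (3 + c)/(2*X))
F = √295 ≈ 17.176
P(H) = H*(½ + H/6) (P(H) = ((½)*(3 + H)/3)*H = ((½)*(⅓)*(3 + H))*H = (½ + H/6)*H = H*(½ + H/6))
√(F + P(26)) = √(√295 + (⅙)*26*(3 + 26)) = √(√295 + (⅙)*26*29) = √(√295 + 377/3) = √(377/3 + √295)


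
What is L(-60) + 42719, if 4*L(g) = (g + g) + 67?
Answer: 170823/4 ≈ 42706.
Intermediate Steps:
L(g) = 67/4 + g/2 (L(g) = ((g + g) + 67)/4 = (2*g + 67)/4 = (67 + 2*g)/4 = 67/4 + g/2)
L(-60) + 42719 = (67/4 + (½)*(-60)) + 42719 = (67/4 - 30) + 42719 = -53/4 + 42719 = 170823/4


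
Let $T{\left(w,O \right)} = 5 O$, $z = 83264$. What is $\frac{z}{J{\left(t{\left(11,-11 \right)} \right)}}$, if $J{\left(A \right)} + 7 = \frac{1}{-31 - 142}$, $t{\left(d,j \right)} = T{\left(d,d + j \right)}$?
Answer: $- \frac{3601168}{303} \approx -11885.0$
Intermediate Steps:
$t{\left(d,j \right)} = 5 d + 5 j$ ($t{\left(d,j \right)} = 5 \left(d + j\right) = 5 d + 5 j$)
$J{\left(A \right)} = - \frac{1212}{173}$ ($J{\left(A \right)} = -7 + \frac{1}{-31 - 142} = -7 + \frac{1}{-173} = -7 - \frac{1}{173} = - \frac{1212}{173}$)
$\frac{z}{J{\left(t{\left(11,-11 \right)} \right)}} = \frac{83264}{- \frac{1212}{173}} = 83264 \left(- \frac{173}{1212}\right) = - \frac{3601168}{303}$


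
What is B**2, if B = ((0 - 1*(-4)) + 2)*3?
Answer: 324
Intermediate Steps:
B = 18 (B = ((0 + 4) + 2)*3 = (4 + 2)*3 = 6*3 = 18)
B**2 = 18**2 = 324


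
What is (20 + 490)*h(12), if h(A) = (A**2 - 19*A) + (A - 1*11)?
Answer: -42330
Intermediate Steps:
h(A) = -11 + A**2 - 18*A (h(A) = (A**2 - 19*A) + (A - 11) = (A**2 - 19*A) + (-11 + A) = -11 + A**2 - 18*A)
(20 + 490)*h(12) = (20 + 490)*(-11 + 12**2 - 18*12) = 510*(-11 + 144 - 216) = 510*(-83) = -42330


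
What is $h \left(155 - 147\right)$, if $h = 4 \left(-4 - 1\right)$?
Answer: $-160$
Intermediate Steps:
$h = -20$ ($h = 4 \left(-5\right) = -20$)
$h \left(155 - 147\right) = - 20 \left(155 - 147\right) = \left(-20\right) 8 = -160$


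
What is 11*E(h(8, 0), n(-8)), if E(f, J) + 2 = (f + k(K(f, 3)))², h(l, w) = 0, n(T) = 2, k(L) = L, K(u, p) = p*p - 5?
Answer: 154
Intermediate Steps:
K(u, p) = -5 + p² (K(u, p) = p² - 5 = -5 + p²)
E(f, J) = -2 + (4 + f)² (E(f, J) = -2 + (f + (-5 + 3²))² = -2 + (f + (-5 + 9))² = -2 + (f + 4)² = -2 + (4 + f)²)
11*E(h(8, 0), n(-8)) = 11*(-2 + (4 + 0)²) = 11*(-2 + 4²) = 11*(-2 + 16) = 11*14 = 154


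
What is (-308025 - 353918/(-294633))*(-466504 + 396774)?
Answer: 333067091578690/15507 ≈ 2.1479e+10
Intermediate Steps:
(-308025 - 353918/(-294633))*(-466504 + 396774) = (-308025 - 353918*(-1/294633))*(-69730) = (-308025 + 353918/294633)*(-69730) = -90753975907/294633*(-69730) = 333067091578690/15507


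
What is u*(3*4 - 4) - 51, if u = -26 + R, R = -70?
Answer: -819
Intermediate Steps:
u = -96 (u = -26 - 70 = -96)
u*(3*4 - 4) - 51 = -96*(3*4 - 4) - 51 = -96*(12 - 4) - 51 = -96*8 - 51 = -768 - 51 = -819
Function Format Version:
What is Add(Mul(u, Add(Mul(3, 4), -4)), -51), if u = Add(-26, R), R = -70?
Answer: -819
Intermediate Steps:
u = -96 (u = Add(-26, -70) = -96)
Add(Mul(u, Add(Mul(3, 4), -4)), -51) = Add(Mul(-96, Add(Mul(3, 4), -4)), -51) = Add(Mul(-96, Add(12, -4)), -51) = Add(Mul(-96, 8), -51) = Add(-768, -51) = -819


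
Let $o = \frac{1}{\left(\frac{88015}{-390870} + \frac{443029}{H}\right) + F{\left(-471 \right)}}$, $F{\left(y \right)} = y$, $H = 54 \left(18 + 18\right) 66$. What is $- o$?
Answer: $\frac{557224272}{260654031349} \approx 0.0021378$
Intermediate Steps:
$H = 128304$ ($H = 54 \cdot 36 \cdot 66 = 1944 \cdot 66 = 128304$)
$o = - \frac{557224272}{260654031349}$ ($o = \frac{1}{\left(\frac{88015}{-390870} + \frac{443029}{128304}\right) - 471} = \frac{1}{\left(88015 \left(- \frac{1}{390870}\right) + 443029 \cdot \frac{1}{128304}\right) - 471} = \frac{1}{\left(- \frac{17603}{78174} + \frac{443029}{128304}\right) - 471} = \frac{1}{\frac{1798600763}{557224272} - 471} = \frac{1}{- \frac{260654031349}{557224272}} = - \frac{557224272}{260654031349} \approx -0.0021378$)
$- o = \left(-1\right) \left(- \frac{557224272}{260654031349}\right) = \frac{557224272}{260654031349}$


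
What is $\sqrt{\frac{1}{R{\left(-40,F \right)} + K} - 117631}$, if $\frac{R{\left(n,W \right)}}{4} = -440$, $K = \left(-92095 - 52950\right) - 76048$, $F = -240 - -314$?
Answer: $\frac{2 i \sqrt{1460490604372283}}{222853} \approx 342.97 i$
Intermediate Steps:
$F = 74$ ($F = -240 + 314 = 74$)
$K = -221093$ ($K = -145045 - 76048 = -221093$)
$R{\left(n,W \right)} = -1760$ ($R{\left(n,W \right)} = 4 \left(-440\right) = -1760$)
$\sqrt{\frac{1}{R{\left(-40,F \right)} + K} - 117631} = \sqrt{\frac{1}{-1760 - 221093} - 117631} = \sqrt{\frac{1}{-222853} - 117631} = \sqrt{- \frac{1}{222853} - 117631} = \sqrt{- \frac{26214421244}{222853}} = \frac{2 i \sqrt{1460490604372283}}{222853}$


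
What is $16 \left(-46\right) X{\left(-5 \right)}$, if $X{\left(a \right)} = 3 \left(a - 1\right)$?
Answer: $13248$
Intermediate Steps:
$X{\left(a \right)} = -3 + 3 a$ ($X{\left(a \right)} = 3 \left(-1 + a\right) = -3 + 3 a$)
$16 \left(-46\right) X{\left(-5 \right)} = 16 \left(-46\right) \left(-3 + 3 \left(-5\right)\right) = - 736 \left(-3 - 15\right) = \left(-736\right) \left(-18\right) = 13248$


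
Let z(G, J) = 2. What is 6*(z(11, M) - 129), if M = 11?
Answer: -762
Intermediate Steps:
6*(z(11, M) - 129) = 6*(2 - 129) = 6*(-127) = -762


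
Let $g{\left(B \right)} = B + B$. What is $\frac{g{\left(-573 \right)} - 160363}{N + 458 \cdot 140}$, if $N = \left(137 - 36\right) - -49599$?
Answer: $- \frac{161509}{113820} \approx -1.419$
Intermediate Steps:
$g{\left(B \right)} = 2 B$
$N = 49700$ ($N = \left(137 - 36\right) + 49599 = 101 + 49599 = 49700$)
$\frac{g{\left(-573 \right)} - 160363}{N + 458 \cdot 140} = \frac{2 \left(-573\right) - 160363}{49700 + 458 \cdot 140} = \frac{-1146 - 160363}{49700 + 64120} = - \frac{161509}{113820}$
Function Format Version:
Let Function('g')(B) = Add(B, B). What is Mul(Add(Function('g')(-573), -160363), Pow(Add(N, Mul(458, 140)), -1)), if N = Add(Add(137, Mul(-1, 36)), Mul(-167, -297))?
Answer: Rational(-161509, 113820) ≈ -1.4190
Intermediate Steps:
Function('g')(B) = Mul(2, B)
N = 49700 (N = Add(Add(137, -36), 49599) = Add(101, 49599) = 49700)
Mul(Add(Function('g')(-573), -160363), Pow(Add(N, Mul(458, 140)), -1)) = Mul(Add(Mul(2, -573), -160363), Pow(Add(49700, Mul(458, 140)), -1)) = Mul(Add(-1146, -160363), Pow(Add(49700, 64120), -1)) = Mul(-161509, Pow(113820, -1)) = Mul(-161509, Rational(1, 113820)) = Rational(-161509, 113820)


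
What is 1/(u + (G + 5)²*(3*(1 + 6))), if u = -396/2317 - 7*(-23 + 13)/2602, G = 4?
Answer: 3014417/5127089216 ≈ 0.00058794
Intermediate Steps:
u = -434101/3014417 (u = -396*1/2317 - 7*(-10)*(1/2602) = -396/2317 + 70*(1/2602) = -396/2317 + 35/1301 = -434101/3014417 ≈ -0.14401)
1/(u + (G + 5)²*(3*(1 + 6))) = 1/(-434101/3014417 + (4 + 5)²*(3*(1 + 6))) = 1/(-434101/3014417 + 9²*(3*7)) = 1/(-434101/3014417 + 81*21) = 1/(-434101/3014417 + 1701) = 1/(5127089216/3014417) = 3014417/5127089216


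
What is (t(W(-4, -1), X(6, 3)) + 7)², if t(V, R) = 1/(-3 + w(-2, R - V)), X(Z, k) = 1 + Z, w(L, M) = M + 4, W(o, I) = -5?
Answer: 8464/169 ≈ 50.083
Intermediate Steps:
w(L, M) = 4 + M
t(V, R) = 1/(1 + R - V) (t(V, R) = 1/(-3 + (4 + (R - V))) = 1/(-3 + (4 + R - V)) = 1/(1 + R - V))
(t(W(-4, -1), X(6, 3)) + 7)² = (1/(1 + (1 + 6) - 1*(-5)) + 7)² = (1/(1 + 7 + 5) + 7)² = (1/13 + 7)² = (92/13)² = 8464/169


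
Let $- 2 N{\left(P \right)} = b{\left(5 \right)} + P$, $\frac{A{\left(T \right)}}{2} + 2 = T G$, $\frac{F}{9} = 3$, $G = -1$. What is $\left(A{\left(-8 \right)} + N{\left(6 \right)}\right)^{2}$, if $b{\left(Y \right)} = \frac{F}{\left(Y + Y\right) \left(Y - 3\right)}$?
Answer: $\frac{110889}{1600} \approx 69.306$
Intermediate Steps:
$F = 27$ ($F = 9 \cdot 3 = 27$)
$A{\left(T \right)} = -4 - 2 T$ ($A{\left(T \right)} = -4 + 2 T \left(-1\right) = -4 + 2 \left(- T\right) = -4 - 2 T$)
$b{\left(Y \right)} = \frac{27}{2 Y \left(-3 + Y\right)}$ ($b{\left(Y \right)} = \frac{27}{\left(Y + Y\right) \left(Y - 3\right)} = \frac{27}{2 Y \left(-3 + Y\right)}$)
$N{\left(P \right)} = - \frac{27}{40} - \frac{P}{2}$ ($N{\left(P \right)} = - \frac{\frac{27}{2 \cdot 5 \left(-3 + 5\right)} + P}{2} = - \frac{\frac{27}{2} \cdot \frac{1}{5} \cdot \frac{1}{2} + P}{2} = - \frac{\frac{27}{20} + P}{2} = - \frac{27}{40} - \frac{P}{2}$)
$\left(A{\left(-8 \right)} + N{\left(6 \right)}\right)^{2} = \left(\left(-4 - -16\right) - \frac{147}{40}\right)^{2} = \left(\left(-4 + 16\right) - \frac{147}{40}\right)^{2} = \left(12 - \frac{147}{40}\right)^{2} = \left(\frac{333}{40}\right)^{2} = \frac{110889}{1600}$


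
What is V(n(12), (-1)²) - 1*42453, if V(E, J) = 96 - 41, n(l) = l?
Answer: -42398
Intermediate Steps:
V(E, J) = 55
V(n(12), (-1)²) - 1*42453 = 55 - 1*42453 = 55 - 42453 = -42398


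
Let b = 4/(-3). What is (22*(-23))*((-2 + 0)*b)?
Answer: -4048/3 ≈ -1349.3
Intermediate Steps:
b = -4/3 (b = 4*(-⅓) = -4/3 ≈ -1.3333)
(22*(-23))*((-2 + 0)*b) = (22*(-23))*((-2 + 0)*(-4/3)) = -(-1012)*(-4)/3 = -506*8/3 = -4048/3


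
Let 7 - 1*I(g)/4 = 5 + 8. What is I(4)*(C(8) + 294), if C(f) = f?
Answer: -7248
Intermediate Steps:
I(g) = -24 (I(g) = 28 - 4*(5 + 8) = 28 - 4*13 = 28 - 52 = -24)
I(4)*(C(8) + 294) = -24*(8 + 294) = -24*302 = -7248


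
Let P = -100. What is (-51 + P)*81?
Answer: -12231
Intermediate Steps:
(-51 + P)*81 = (-51 - 100)*81 = -151*81 = -12231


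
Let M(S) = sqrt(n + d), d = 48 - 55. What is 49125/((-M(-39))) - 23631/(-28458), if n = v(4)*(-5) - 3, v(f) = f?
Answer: 7877/9486 + 3275*I*sqrt(30)/2 ≈ 0.83038 + 8969.0*I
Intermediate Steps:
d = -7
n = -23 (n = 4*(-5) - 3 = -20 - 3 = -23)
M(S) = I*sqrt(30) (M(S) = sqrt(-23 - 7) = sqrt(-30) = I*sqrt(30))
49125/((-M(-39))) - 23631/(-28458) = 49125/((-I*sqrt(30))) - 23631/(-28458) = 49125/((-I*sqrt(30))) - 23631*(-1/28458) = 49125*(I*sqrt(30)/30) + 7877/9486 = 3275*I*sqrt(30)/2 + 7877/9486 = 7877/9486 + 3275*I*sqrt(30)/2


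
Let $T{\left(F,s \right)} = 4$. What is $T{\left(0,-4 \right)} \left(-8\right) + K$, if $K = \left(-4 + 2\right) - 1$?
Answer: $-35$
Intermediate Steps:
$K = -3$ ($K = -2 - 1 = -3$)
$T{\left(0,-4 \right)} \left(-8\right) + K = 4 \left(-8\right) - 3 = -32 - 3 = -35$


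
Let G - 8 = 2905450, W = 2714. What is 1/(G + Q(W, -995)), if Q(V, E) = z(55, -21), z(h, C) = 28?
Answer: 1/2905486 ≈ 3.4418e-7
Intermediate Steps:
Q(V, E) = 28
G = 2905458 (G = 8 + 2905450 = 2905458)
1/(G + Q(W, -995)) = 1/(2905458 + 28) = 1/2905486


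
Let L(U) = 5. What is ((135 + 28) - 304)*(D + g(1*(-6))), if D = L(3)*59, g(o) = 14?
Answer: -43569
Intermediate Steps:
D = 295 (D = 5*59 = 295)
((135 + 28) - 304)*(D + g(1*(-6))) = ((135 + 28) - 304)*(295 + 14) = (163 - 304)*309 = -141*309 = -43569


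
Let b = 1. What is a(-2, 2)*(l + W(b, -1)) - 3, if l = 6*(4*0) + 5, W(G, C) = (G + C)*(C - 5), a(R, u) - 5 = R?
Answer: 12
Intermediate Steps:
a(R, u) = 5 + R
W(G, C) = (-5 + C)*(C + G) (W(G, C) = (C + G)*(-5 + C) = (-5 + C)*(C + G))
l = 5 (l = 6*0 + 5 = 0 + 5 = 5)
a(-2, 2)*(l + W(b, -1)) - 3 = (5 - 2)*(5 + ((-1)² - 5*(-1) - 5*1 - 1*1)) - 3 = 3*(5 + (1 + 5 - 5 - 1)) - 3 = 3*(5 + 0) - 3 = 3*5 - 3 = 15 - 3 = 12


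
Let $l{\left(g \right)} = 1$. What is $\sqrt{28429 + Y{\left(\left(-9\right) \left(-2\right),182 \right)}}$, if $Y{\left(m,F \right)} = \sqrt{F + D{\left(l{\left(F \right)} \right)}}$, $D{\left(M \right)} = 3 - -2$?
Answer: $\sqrt{28429 + \sqrt{187}} \approx 168.65$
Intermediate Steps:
$D{\left(M \right)} = 5$ ($D{\left(M \right)} = 3 + 2 = 5$)
$Y{\left(m,F \right)} = \sqrt{5 + F}$ ($Y{\left(m,F \right)} = \sqrt{F + 5} = \sqrt{5 + F}$)
$\sqrt{28429 + Y{\left(\left(-9\right) \left(-2\right),182 \right)}} = \sqrt{28429 + \sqrt{5 + 182}} = \sqrt{28429 + \sqrt{187}}$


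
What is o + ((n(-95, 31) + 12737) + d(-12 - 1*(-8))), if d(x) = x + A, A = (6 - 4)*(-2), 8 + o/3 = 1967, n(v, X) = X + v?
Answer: 18542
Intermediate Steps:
o = 5877 (o = -24 + 3*1967 = -24 + 5901 = 5877)
A = -4 (A = 2*(-2) = -4)
d(x) = -4 + x (d(x) = x - 4 = -4 + x)
o + ((n(-95, 31) + 12737) + d(-12 - 1*(-8))) = 5877 + (((31 - 95) + 12737) + (-4 + (-12 - 1*(-8)))) = 5877 + ((-64 + 12737) + (-4 + (-12 + 8))) = 5877 + (12673 + (-4 - 4)) = 5877 + (12673 - 8) = 5877 + 12665 = 18542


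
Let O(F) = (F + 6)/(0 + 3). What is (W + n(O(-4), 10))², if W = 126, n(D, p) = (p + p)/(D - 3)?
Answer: 675684/49 ≈ 13789.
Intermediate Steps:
O(F) = 2 + F/3 (O(F) = (6 + F)/3 = (6 + F)*(⅓) = 2 + F/3)
n(D, p) = 2*p/(-3 + D) (n(D, p) = (2*p)/(-3 + D) = 2*p/(-3 + D))
(W + n(O(-4), 10))² = (126 + 2*10/(-3 + (2 + (⅓)*(-4))))² = (126 + 2*10/(-3 + (2 - 4/3)))² = (126 + 2*10/(-3 + ⅔))² = (126 + 2*10/(-7/3))² = (126 + 2*10*(-3/7))² = (126 - 60/7)² = (822/7)² = 675684/49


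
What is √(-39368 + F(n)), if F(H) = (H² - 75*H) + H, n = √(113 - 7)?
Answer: √(-39262 - 74*√106) ≈ 200.06*I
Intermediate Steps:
n = √106 ≈ 10.296
F(H) = H² - 74*H
√(-39368 + F(n)) = √(-39368 + √106*(-74 + √106))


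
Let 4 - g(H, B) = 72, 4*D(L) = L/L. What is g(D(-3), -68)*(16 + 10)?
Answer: -1768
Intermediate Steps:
D(L) = ¼ (D(L) = (L/L)/4 = (¼)*1 = ¼)
g(H, B) = -68 (g(H, B) = 4 - 1*72 = 4 - 72 = -68)
g(D(-3), -68)*(16 + 10) = -68*(16 + 10) = -68*26 = -1768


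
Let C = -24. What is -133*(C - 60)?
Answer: 11172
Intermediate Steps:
-133*(C - 60) = -133*(-24 - 60) = -133*(-84) = 11172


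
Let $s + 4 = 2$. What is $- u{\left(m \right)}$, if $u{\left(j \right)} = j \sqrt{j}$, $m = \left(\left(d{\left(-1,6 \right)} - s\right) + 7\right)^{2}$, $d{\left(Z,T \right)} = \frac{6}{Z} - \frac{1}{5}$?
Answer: $- \frac{2744}{125} \approx -21.952$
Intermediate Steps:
$s = -2$ ($s = -4 + 2 = -2$)
$d{\left(Z,T \right)} = - \frac{1}{5} + \frac{6}{Z}$ ($d{\left(Z,T \right)} = \frac{6}{Z} - \frac{1}{5} = - \frac{1}{5} + \frac{6}{Z}$)
$m = \frac{196}{25}$ ($m = \left(\left(\frac{30 - -1}{5 \left(-1\right)} - -2\right) + 7\right)^{2} = \left(\left(\frac{1}{5} \left(-1\right) \left(30 + 1\right) + 2\right) + 7\right)^{2} = \left(\left(\frac{1}{5} \left(-1\right) 31 + 2\right) + 7\right)^{2} = \left(\left(- \frac{31}{5} + 2\right) + 7\right)^{2} = \left(- \frac{21}{5} + 7\right)^{2} = \left(\frac{14}{5}\right)^{2} = \frac{196}{25} \approx 7.84$)
$u{\left(j \right)} = j^{\frac{3}{2}}$
$- u{\left(m \right)} = - \left(\frac{196}{25}\right)^{\frac{3}{2}} = \left(-1\right) \frac{2744}{125} = - \frac{2744}{125}$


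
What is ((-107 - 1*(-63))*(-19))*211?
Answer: 176396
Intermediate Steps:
((-107 - 1*(-63))*(-19))*211 = ((-107 + 63)*(-19))*211 = -44*(-19)*211 = 836*211 = 176396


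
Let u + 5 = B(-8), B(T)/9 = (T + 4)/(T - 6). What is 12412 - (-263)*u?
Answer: 82413/7 ≈ 11773.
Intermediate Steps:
B(T) = 9*(4 + T)/(-6 + T) (B(T) = 9*((T + 4)/(T - 6)) = 9*((4 + T)/(-6 + T)) = 9*(4 + T)/(-6 + T))
u = -17/7 (u = -5 + 9*(4 - 8)/(-6 - 8) = -5 + 9*(-4)/(-14) = -5 + 9*(-1/14)*(-4) = -5 + 18/7 = -17/7 ≈ -2.4286)
12412 - (-263)*u = 12412 - (-263)*(-17)/7 = 12412 - 1*4471/7 = 12412 - 4471/7 = 82413/7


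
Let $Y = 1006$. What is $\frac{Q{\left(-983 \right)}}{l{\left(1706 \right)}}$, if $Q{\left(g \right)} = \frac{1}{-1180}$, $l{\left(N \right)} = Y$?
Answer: $- \frac{1}{1187080} \approx -8.424 \cdot 10^{-7}$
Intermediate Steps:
$l{\left(N \right)} = 1006$
$Q{\left(g \right)} = - \frac{1}{1180}$
$\frac{Q{\left(-983 \right)}}{l{\left(1706 \right)}} = - \frac{1}{1180 \cdot 1006} = \left(- \frac{1}{1180}\right) \frac{1}{1006} = - \frac{1}{1187080}$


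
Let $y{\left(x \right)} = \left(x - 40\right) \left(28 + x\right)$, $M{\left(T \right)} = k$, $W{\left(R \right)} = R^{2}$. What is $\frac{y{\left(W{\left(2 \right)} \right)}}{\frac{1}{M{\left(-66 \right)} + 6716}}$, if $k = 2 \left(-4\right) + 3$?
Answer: $-7731072$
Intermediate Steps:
$k = -5$ ($k = -8 + 3 = -5$)
$M{\left(T \right)} = -5$
$y{\left(x \right)} = \left(-40 + x\right) \left(28 + x\right)$
$\frac{y{\left(W{\left(2 \right)} \right)}}{\frac{1}{M{\left(-66 \right)} + 6716}} = \frac{-1120 + \left(2^{2}\right)^{2} - 12 \cdot 2^{2}}{\frac{1}{-5 + 6716}} = \frac{-1120 + 4^{2} - 48}{\frac{1}{6711}} = \left(-1120 + 16 - 48\right) \frac{1}{\frac{1}{6711}} = \left(-1152\right) 6711 = -7731072$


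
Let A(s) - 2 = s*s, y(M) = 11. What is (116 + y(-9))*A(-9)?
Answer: 10541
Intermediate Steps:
A(s) = 2 + s**2 (A(s) = 2 + s*s = 2 + s**2)
(116 + y(-9))*A(-9) = (116 + 11)*(2 + (-9)**2) = 127*(2 + 81) = 127*83 = 10541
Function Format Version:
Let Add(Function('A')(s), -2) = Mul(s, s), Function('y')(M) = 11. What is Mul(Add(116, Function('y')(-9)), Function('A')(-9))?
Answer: 10541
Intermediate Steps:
Function('A')(s) = Add(2, Pow(s, 2)) (Function('A')(s) = Add(2, Mul(s, s)) = Add(2, Pow(s, 2)))
Mul(Add(116, Function('y')(-9)), Function('A')(-9)) = Mul(Add(116, 11), Add(2, Pow(-9, 2))) = Mul(127, Add(2, 81)) = Mul(127, 83) = 10541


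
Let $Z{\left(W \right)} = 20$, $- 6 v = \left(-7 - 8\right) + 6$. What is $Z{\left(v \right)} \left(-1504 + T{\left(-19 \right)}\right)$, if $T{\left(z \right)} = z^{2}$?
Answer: $-22860$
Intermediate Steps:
$v = \frac{3}{2}$ ($v = - \frac{\left(-7 - 8\right) + 6}{6} = - \frac{-15 + 6}{6} = \left(- \frac{1}{6}\right) \left(-9\right) = \frac{3}{2} \approx 1.5$)
$Z{\left(v \right)} \left(-1504 + T{\left(-19 \right)}\right) = 20 \left(-1504 + \left(-19\right)^{2}\right) = 20 \left(-1504 + 361\right) = 20 \left(-1143\right) = -22860$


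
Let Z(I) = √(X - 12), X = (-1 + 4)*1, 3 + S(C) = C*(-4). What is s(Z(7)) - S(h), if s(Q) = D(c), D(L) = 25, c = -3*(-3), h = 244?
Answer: 1004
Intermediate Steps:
S(C) = -3 - 4*C (S(C) = -3 + C*(-4) = -3 - 4*C)
c = 9
X = 3 (X = 3*1 = 3)
Z(I) = 3*I (Z(I) = √(3 - 12) = √(-9) = 3*I)
s(Q) = 25
s(Z(7)) - S(h) = 25 - (-3 - 4*244) = 25 - (-3 - 976) = 25 - 1*(-979) = 25 + 979 = 1004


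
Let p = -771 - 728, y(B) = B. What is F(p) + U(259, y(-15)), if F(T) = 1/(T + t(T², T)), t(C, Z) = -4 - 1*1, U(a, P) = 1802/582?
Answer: 1354813/437664 ≈ 3.0956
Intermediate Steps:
U(a, P) = 901/291 (U(a, P) = 1802*(1/582) = 901/291)
t(C, Z) = -5 (t(C, Z) = -4 - 1 = -5)
p = -1499
F(T) = 1/(-5 + T) (F(T) = 1/(T - 5) = 1/(-5 + T))
F(p) + U(259, y(-15)) = 1/(-5 - 1499) + 901/291 = 1/(-1504) + 901/291 = -1/1504 + 901/291 = 1354813/437664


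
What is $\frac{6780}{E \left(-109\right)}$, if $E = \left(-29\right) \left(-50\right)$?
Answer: $- \frac{678}{15805} \approx -0.042898$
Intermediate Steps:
$E = 1450$
$\frac{6780}{E \left(-109\right)} = \frac{6780}{1450 \left(-109\right)} = \frac{6780}{-158050} = 6780 \left(- \frac{1}{158050}\right) = - \frac{678}{15805}$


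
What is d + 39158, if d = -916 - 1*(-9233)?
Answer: 47475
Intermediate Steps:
d = 8317 (d = -916 + 9233 = 8317)
d + 39158 = 8317 + 39158 = 47475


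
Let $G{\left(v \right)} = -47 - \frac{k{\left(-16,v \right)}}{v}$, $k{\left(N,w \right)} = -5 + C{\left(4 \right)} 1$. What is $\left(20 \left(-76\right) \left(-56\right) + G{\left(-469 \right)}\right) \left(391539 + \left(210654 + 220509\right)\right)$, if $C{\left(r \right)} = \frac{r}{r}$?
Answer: $\frac{32825178787566}{469} \approx 6.999 \cdot 10^{10}$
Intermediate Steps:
$C{\left(r \right)} = 1$
$k{\left(N,w \right)} = -4$ ($k{\left(N,w \right)} = -5 + 1 \cdot 1 = -5 + 1 = -4$)
$G{\left(v \right)} = -47 + \frac{4}{v}$ ($G{\left(v \right)} = -47 - - \frac{4}{v} = -47 + \frac{4}{v}$)
$\left(20 \left(-76\right) \left(-56\right) + G{\left(-469 \right)}\right) \left(391539 + \left(210654 + 220509\right)\right) = \left(20 \left(-76\right) \left(-56\right) - \left(47 - \frac{4}{-469}\right)\right) \left(391539 + \left(210654 + 220509\right)\right) = \left(\left(-1520\right) \left(-56\right) + \left(-47 + 4 \left(- \frac{1}{469}\right)\right)\right) \left(391539 + 431163\right) = \left(85120 - \frac{22047}{469}\right) 822702 = \frac{39899233}{469} \cdot 822702 = \frac{32825178787566}{469}$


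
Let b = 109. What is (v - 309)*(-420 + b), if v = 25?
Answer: 88324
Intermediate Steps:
(v - 309)*(-420 + b) = (25 - 309)*(-420 + 109) = -284*(-311) = 88324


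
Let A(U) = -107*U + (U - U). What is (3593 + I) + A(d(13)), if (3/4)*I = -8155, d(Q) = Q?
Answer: -26014/3 ≈ -8671.3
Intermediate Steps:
I = -32620/3 (I = (4/3)*(-8155) = -32620/3 ≈ -10873.)
A(U) = -107*U (A(U) = -107*U + 0 = -107*U)
(3593 + I) + A(d(13)) = (3593 - 32620/3) - 107*13 = -21841/3 - 1391 = -26014/3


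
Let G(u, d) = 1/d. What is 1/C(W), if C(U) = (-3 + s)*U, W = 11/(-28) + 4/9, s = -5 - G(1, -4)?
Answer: -1008/403 ≈ -2.5012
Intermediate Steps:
s = -19/4 (s = -5 - 1/(-4) = -5 - 1*(-¼) = -5 + ¼ = -19/4 ≈ -4.7500)
W = 13/252 (W = 11*(-1/28) + 4*(⅑) = -11/28 + 4/9 = 13/252 ≈ 0.051587)
C(U) = -31*U/4 (C(U) = (-3 - 19/4)*U = -31*U/4)
1/C(W) = 1/(-31/4*13/252) = 1/(-403/1008) = -1008/403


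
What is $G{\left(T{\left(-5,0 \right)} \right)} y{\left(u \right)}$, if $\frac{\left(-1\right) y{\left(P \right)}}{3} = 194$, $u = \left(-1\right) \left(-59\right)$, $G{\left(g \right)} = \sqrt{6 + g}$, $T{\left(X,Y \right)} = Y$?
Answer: $- 582 \sqrt{6} \approx -1425.6$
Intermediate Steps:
$u = 59$
$y{\left(P \right)} = -582$ ($y{\left(P \right)} = \left(-3\right) 194 = -582$)
$G{\left(T{\left(-5,0 \right)} \right)} y{\left(u \right)} = \sqrt{6 + 0} \left(-582\right) = \sqrt{6} \left(-582\right) = - 582 \sqrt{6}$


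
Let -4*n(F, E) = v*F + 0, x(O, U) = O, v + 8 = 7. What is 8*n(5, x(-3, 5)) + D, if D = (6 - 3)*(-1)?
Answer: 7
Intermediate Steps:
v = -1 (v = -8 + 7 = -1)
D = -3 (D = 3*(-1) = -3)
n(F, E) = F/4 (n(F, E) = -(-F + 0)/4 = -(-1)*F/4 = F/4)
8*n(5, x(-3, 5)) + D = 8*((¼)*5) - 3 = 8*(5/4) - 3 = 10 - 3 = 7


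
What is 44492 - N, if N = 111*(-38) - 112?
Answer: 48822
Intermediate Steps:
N = -4330 (N = -4218 - 112 = -4330)
44492 - N = 44492 - 1*(-4330) = 44492 + 4330 = 48822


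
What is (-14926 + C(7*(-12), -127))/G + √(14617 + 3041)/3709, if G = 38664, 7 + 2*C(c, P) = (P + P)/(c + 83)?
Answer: -29605/77328 + 9*√218/3709 ≈ -0.34702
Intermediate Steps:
C(c, P) = -7/2 + P/(83 + c) (C(c, P) = -7/2 + ((P + P)/(c + 83))/2 = -7/2 + ((2*P)/(83 + c))/2 = -7/2 + (2*P/(83 + c))/2 = -7/2 + P/(83 + c))
(-14926 + C(7*(-12), -127))/G + √(14617 + 3041)/3709 = (-14926 + (-581 - 49*(-12) + 2*(-127))/(2*(83 + 7*(-12))))/38664 + √(14617 + 3041)/3709 = (-14926 + (-581 - 7*(-84) - 254)/(2*(83 - 84)))*(1/38664) + √17658*(1/3709) = (-14926 + (½)*(-581 + 588 - 254)/(-1))*(1/38664) + (9*√218)*(1/3709) = (-14926 + (½)*(-1)*(-247))*(1/38664) + 9*√218/3709 = (-14926 + 247/2)*(1/38664) + 9*√218/3709 = -29605/2*1/38664 + 9*√218/3709 = -29605/77328 + 9*√218/3709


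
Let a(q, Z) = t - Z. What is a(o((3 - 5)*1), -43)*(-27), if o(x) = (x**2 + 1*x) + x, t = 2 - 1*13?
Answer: -864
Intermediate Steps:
t = -11 (t = 2 - 13 = -11)
o(x) = x**2 + 2*x (o(x) = (x**2 + x) + x = (x + x**2) + x = x**2 + 2*x)
a(q, Z) = -11 - Z
a(o((3 - 5)*1), -43)*(-27) = (-11 - 1*(-43))*(-27) = (-11 + 43)*(-27) = 32*(-27) = -864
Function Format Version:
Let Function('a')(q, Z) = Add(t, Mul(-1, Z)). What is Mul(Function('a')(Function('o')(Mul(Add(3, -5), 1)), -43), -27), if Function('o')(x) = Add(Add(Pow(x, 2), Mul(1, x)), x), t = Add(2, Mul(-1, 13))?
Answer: -864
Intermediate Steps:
t = -11 (t = Add(2, -13) = -11)
Function('o')(x) = Add(Pow(x, 2), Mul(2, x)) (Function('o')(x) = Add(Add(Pow(x, 2), x), x) = Add(Add(x, Pow(x, 2)), x) = Add(Pow(x, 2), Mul(2, x)))
Function('a')(q, Z) = Add(-11, Mul(-1, Z))
Mul(Function('a')(Function('o')(Mul(Add(3, -5), 1)), -43), -27) = Mul(Add(-11, Mul(-1, -43)), -27) = Mul(Add(-11, 43), -27) = Mul(32, -27) = -864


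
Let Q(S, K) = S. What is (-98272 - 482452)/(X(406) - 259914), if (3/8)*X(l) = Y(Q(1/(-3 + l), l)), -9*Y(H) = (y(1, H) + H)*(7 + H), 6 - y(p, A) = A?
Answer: 1053142974/471376615 ≈ 2.2342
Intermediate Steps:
y(p, A) = 6 - A
Y(H) = -14/3 - 2*H/3 (Y(H) = -((6 - H) + H)*(7 + H)/9 = -2*(7 + H)/3 = -(42 + 6*H)/9 = -14/3 - 2*H/3)
X(l) = -112/9 - 16/(9*(-3 + l)) (X(l) = 8*(-14/3 - 2/(3*(-3 + l)))/3 = -112/9 - 16/(9*(-3 + l)))
(-98272 - 482452)/(X(406) - 259914) = (-98272 - 482452)/(16*(20 - 7*406)/(9*(-3 + 406)) - 259914) = -580724/((16/9)*(20 - 2842)/403 - 259914) = -580724/((16/9)*(1/403)*(-2822) - 259914) = -580724/(-45152/3627 - 259914) = -580724/(-942753230/3627) = -580724*(-3627/942753230) = 1053142974/471376615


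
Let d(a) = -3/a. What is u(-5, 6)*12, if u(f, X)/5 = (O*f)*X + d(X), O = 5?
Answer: -9030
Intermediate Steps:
u(f, X) = -15/X + 25*X*f (u(f, X) = 5*((5*f)*X - 3/X) = 5*(5*X*f - 3/X) = 5*(-3/X + 5*X*f) = -15/X + 25*X*f)
u(-5, 6)*12 = (-15/6 + 25*6*(-5))*12 = (-15*⅙ - 750)*12 = (-5/2 - 750)*12 = -1505/2*12 = -9030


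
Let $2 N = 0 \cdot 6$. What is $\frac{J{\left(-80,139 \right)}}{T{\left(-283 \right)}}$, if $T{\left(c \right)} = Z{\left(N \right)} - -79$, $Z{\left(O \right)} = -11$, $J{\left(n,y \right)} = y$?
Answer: $\frac{139}{68} \approx 2.0441$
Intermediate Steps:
$N = 0$ ($N = \frac{0 \cdot 6}{2} = \frac{1}{2} \cdot 0 = 0$)
$T{\left(c \right)} = 68$ ($T{\left(c \right)} = -11 - -79 = -11 + 79 = 68$)
$\frac{J{\left(-80,139 \right)}}{T{\left(-283 \right)}} = \frac{139}{68}$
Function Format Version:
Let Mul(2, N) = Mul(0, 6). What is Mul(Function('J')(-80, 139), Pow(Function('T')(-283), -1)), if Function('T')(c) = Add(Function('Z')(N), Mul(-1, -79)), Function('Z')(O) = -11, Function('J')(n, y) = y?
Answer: Rational(139, 68) ≈ 2.0441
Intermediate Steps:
N = 0 (N = Mul(Rational(1, 2), Mul(0, 6)) = Mul(Rational(1, 2), 0) = 0)
Function('T')(c) = 68 (Function('T')(c) = Add(-11, Mul(-1, -79)) = Add(-11, 79) = 68)
Mul(Function('J')(-80, 139), Pow(Function('T')(-283), -1)) = Mul(139, Pow(68, -1)) = Mul(139, Rational(1, 68)) = Rational(139, 68)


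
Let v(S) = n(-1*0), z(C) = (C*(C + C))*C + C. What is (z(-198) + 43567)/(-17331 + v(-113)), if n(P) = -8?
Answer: 15481415/17339 ≈ 892.87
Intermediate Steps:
z(C) = C + 2*C³ (z(C) = (C*(2*C))*C + C = (2*C²)*C + C = 2*C³ + C = C + 2*C³)
v(S) = -8
(z(-198) + 43567)/(-17331 + v(-113)) = ((-198 + 2*(-198)³) + 43567)/(-17331 - 8) = ((-198 + 2*(-7762392)) + 43567)/(-17339) = ((-198 - 15524784) + 43567)*(-1/17339) = (-15524982 + 43567)*(-1/17339) = -15481415*(-1/17339) = 15481415/17339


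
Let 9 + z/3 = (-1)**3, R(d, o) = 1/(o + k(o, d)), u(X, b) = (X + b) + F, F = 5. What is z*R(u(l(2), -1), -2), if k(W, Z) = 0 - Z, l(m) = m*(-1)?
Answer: 15/2 ≈ 7.5000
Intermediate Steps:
l(m) = -m
u(X, b) = 5 + X + b (u(X, b) = (X + b) + 5 = 5 + X + b)
k(W, Z) = -Z
R(d, o) = 1/(o - d)
z = -30 (z = -27 + 3*(-1)**3 = -27 + 3*(-1) = -27 - 3 = -30)
z*R(u(l(2), -1), -2) = -(-30)/((5 - 1*2 - 1) - 1*(-2)) = -(-30)/((5 - 2 - 1) + 2) = -(-30)/(2 + 2) = -(-30)/4 = -30*(-1/4) = 15/2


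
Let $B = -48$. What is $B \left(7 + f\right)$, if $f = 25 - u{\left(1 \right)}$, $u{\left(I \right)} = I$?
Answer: $-1488$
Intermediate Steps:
$f = 24$ ($f = 25 - 1 = 24$)
$B \left(7 + f\right) = - 48 \left(7 + 24\right) = \left(-48\right) 31 = -1488$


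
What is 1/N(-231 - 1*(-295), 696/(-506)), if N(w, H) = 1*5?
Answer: 1/5 ≈ 0.20000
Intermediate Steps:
N(w, H) = 5
1/N(-231 - 1*(-295), 696/(-506)) = 1/5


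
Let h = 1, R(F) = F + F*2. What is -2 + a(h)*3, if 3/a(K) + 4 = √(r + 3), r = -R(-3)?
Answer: -11 - 9*√3/2 ≈ -18.794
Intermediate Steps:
R(F) = 3*F (R(F) = F + 2*F = 3*F)
r = 9 (r = -3*(-3) = -1*(-9) = 9)
a(K) = 3/(-4 + 2*√3) (a(K) = 3/(-4 + √(9 + 3)) = 3/(-4 + √12) = 3/(-4 + 2*√3))
-2 + a(h)*3 = -2 + (-3 - 3*√3/2)*3 = -2 + (-9 - 9*√3/2) = -11 - 9*√3/2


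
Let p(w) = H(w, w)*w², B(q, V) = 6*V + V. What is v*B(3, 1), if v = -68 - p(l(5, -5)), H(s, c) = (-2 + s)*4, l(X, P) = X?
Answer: -2576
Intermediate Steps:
H(s, c) = -8 + 4*s
B(q, V) = 7*V
p(w) = w²*(-8 + 4*w) (p(w) = (-8 + 4*w)*w² = w²*(-8 + 4*w))
v = -368 (v = -68 - 4*5²*(-2 + 5) = -68 - 4*25*3 = -68 - 1*300 = -68 - 300 = -368)
v*B(3, 1) = -2576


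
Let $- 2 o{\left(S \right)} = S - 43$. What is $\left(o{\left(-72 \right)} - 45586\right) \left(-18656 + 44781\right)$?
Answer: $- \frac{2378864125}{2} \approx -1.1894 \cdot 10^{9}$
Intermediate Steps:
$o{\left(S \right)} = \frac{43}{2} - \frac{S}{2}$ ($o{\left(S \right)} = - \frac{S - 43}{2} = - \frac{-43 + S}{2} = \frac{43}{2} - \frac{S}{2}$)
$\left(o{\left(-72 \right)} - 45586\right) \left(-18656 + 44781\right) = \left(\left(\frac{43}{2} - -36\right) - 45586\right) \left(-18656 + 44781\right) = \left(\left(\frac{43}{2} + 36\right) - 45586\right) 26125 = \left(\frac{115}{2} - 45586\right) 26125 = \left(- \frac{91057}{2}\right) 26125 = - \frac{2378864125}{2}$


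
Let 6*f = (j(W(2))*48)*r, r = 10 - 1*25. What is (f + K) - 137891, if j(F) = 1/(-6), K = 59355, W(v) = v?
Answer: -78516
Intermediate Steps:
j(F) = -⅙
r = -15 (r = 10 - 25 = -15)
f = 20 (f = (-⅙*48*(-15))/6 = (-8*(-15))/6 = (⅙)*120 = 20)
(f + K) - 137891 = (20 + 59355) - 137891 = 59375 - 137891 = -78516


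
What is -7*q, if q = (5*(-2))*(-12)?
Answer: -840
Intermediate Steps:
q = 120 (q = -10*(-12) = 120)
-7*q = -7*120 = -840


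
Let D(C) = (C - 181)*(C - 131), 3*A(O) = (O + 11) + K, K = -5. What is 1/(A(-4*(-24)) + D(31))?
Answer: 1/15034 ≈ 6.6516e-5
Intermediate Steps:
A(O) = 2 + O/3 (A(O) = ((O + 11) - 5)/3 = ((11 + O) - 5)/3 = (6 + O)/3 = 2 + O/3)
D(C) = (-181 + C)*(-131 + C)
1/(A(-4*(-24)) + D(31)) = 1/((2 + (-4*(-24))/3) + (23711 + 31**2 - 312*31)) = 1/((2 + (1/3)*96) + (23711 + 961 - 9672)) = 1/((2 + 32) + 15000) = 1/(34 + 15000) = 1/15034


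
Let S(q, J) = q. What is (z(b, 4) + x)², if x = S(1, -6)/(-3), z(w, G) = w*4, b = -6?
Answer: 5329/9 ≈ 592.11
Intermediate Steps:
z(w, G) = 4*w
x = -⅓ (x = 1/(-3) = 1*(-⅓) = -⅓ ≈ -0.33333)
(z(b, 4) + x)² = (4*(-6) - ⅓)² = (-24 - ⅓)² = (-73/3)² = 5329/9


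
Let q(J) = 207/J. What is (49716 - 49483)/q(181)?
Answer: 42173/207 ≈ 203.73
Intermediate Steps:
(49716 - 49483)/q(181) = (49716 - 49483)/((207/181)) = 233/((207*(1/181))) = 233/(207/181) = 233*(181/207) = 42173/207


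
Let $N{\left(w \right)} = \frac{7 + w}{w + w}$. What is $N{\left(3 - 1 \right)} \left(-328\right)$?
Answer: $-738$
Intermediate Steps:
$N{\left(w \right)} = \frac{7 + w}{2 w}$
$N{\left(3 - 1 \right)} \left(-328\right) = \frac{7 + \left(3 - 1\right)}{2 \left(3 - 1\right)} \left(-328\right) = \frac{7 + 2}{2 \cdot 2} \left(-328\right) = \frac{1}{2} \cdot \frac{1}{2} \cdot 9 \left(-328\right) = \frac{9}{4} \left(-328\right) = -738$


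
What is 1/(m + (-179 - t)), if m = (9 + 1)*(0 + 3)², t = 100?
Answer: -1/189 ≈ -0.0052910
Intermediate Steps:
m = 90 (m = 10*3² = 10*9 = 90)
1/(m + (-179 - t)) = 1/(90 + (-179 - 1*100)) = 1/(90 + (-179 - 100)) = 1/(90 - 279) = 1/(-189) = -1/189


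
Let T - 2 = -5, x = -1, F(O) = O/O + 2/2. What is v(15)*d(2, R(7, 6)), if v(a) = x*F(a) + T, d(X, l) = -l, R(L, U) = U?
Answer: 30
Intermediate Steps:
F(O) = 2 (F(O) = 1 + 2*(½) = 1 + 1 = 2)
T = -3 (T = 2 - 5 = -3)
v(a) = -5 (v(a) = -1*2 - 3 = -2 - 3 = -5)
v(15)*d(2, R(7, 6)) = -(-5)*6 = -5*(-6) = 30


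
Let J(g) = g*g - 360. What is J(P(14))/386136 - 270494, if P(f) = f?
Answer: -26111867837/96534 ≈ -2.7049e+5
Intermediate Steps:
J(g) = -360 + g² (J(g) = g² - 360 = -360 + g²)
J(P(14))/386136 - 270494 = (-360 + 14²)/386136 - 270494 = (-360 + 196)*(1/386136) - 270494 = -164*1/386136 - 270494 = -41/96534 - 270494 = -26111867837/96534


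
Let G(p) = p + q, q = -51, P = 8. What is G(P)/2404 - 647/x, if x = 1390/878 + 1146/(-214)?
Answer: 36526810849/212972764 ≈ 171.51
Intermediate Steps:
G(p) = -51 + p (G(p) = p - 51 = -51 + p)
x = -177182/46973 (x = 1390*(1/878) + 1146*(-1/214) = 695/439 - 573/107 = -177182/46973 ≈ -3.7720)
G(P)/2404 - 647/x = (-51 + 8)/2404 - 647/(-177182/46973) = -43*1/2404 - 647*(-46973/177182) = -43/2404 + 30391531/177182 = 36526810849/212972764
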